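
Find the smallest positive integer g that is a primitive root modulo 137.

3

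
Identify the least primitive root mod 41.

6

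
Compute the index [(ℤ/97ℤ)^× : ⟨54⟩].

4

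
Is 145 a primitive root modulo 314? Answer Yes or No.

φ(314) = φ(2)·φ(157) = 1·156 = 156 = 2^2 · 3 · 13.
It suffices to check that the order of 145 is not a proper divisor of 156: compute 145^(156/q) for q ∈ {2, 3, 13}.
145^78 ≡ 1 (mod 314)  [q = 2: ≡ 1 ✗]
145^52 ≡ 169 (mod 314)  [q = 3: ≢ 1 ✓]
145^12 ≡ 1 (mod 314)  [q = 13: ≡ 1 ✗]
145^78 ≡ 1 shows ord(145) | 78, strictly less than φ(314); not a primitive root.

No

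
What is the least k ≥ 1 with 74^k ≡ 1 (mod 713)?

Since 74 ∈ (Z/713Z)^×, its order divides φ(713) = φ(23·31) = (23−1)·(31−1) = 22·30 = 660 = 2^2 · 3 · 5 · 11.
Divisors of 660: 1, 2, 3, 4, 5, 6, 10, 11, 12, 15, 20, 22, 30, 33, 44, 55, 60, 66, 110, 132, 165, 220, 330, 660.
Evaluate successive powers at the divisors of 660:
74^1 ≡ 74 (mod 713)
74^2 ≡ 485 (mod 713)
74^3 ≡ 240 (mod 713)
74^4 ≡ 648 (mod 713)
74^5 ≡ 181 (mod 713)
74^6 ≡ 560 (mod 713)
74^10 ≡ 676 (mod 713)
74^11 ≡ 114 (mod 713)
74^12 ≡ 593 (mod 713)
74^15 ≡ 433 (mod 713)
74^20 ≡ 656 (mod 713)
74^22 ≡ 162 (mod 713)
74^30 ≡ 683 (mod 713)
74^33 ≡ 643 (mod 713)
74^44 ≡ 576 (mod 713)
74^55 ≡ 68 (mod 713)
74^60 ≡ 187 (mod 713)
74^66 ≡ 622 (mod 713)
74^110 ≡ 346 (mod 713)
74^132 ≡ 438 (mod 713)
74^165 ≡ 712 (mod 713)
74^220 ≡ 645 (mod 713)
74^330 ≡ 1 (mod 713) ✓
Therefore the multiplicative order of 74 modulo 713 is 330.

330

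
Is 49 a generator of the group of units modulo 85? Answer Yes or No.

No

85 = 5 · 17 is a product of two distinct odd primes, so (Z/85Z)^× ≅ (Z/5Z)^× × (Z/17Z)^× is not cyclic.
No primitive root modulo 85 exists; in particular 49 is not one.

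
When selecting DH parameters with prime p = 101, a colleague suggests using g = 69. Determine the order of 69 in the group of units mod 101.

20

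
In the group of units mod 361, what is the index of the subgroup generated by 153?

18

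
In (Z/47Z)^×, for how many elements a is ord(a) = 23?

φ(47) = 47 − 1 = 46 = 2 · 23.
In a cyclic group of order 46, there are φ(d) elements of order d for each divisor d of 46, and zero for non-divisors.
23 | 46, and φ(23) = 23 − 1 = 22.

22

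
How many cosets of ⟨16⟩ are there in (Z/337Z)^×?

16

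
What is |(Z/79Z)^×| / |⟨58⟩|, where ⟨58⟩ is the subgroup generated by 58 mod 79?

3

The order of 58 must divide φ(79) = 79 − 1 = 78 = 2 · 3 · 13.
Divisors of 78: 1, 2, 3, 6, 13, 26, 39, 78.
Test each divisor d:
58^1 ≡ 58 (mod 79)
58^2 ≡ 46 (mod 79)
58^3 ≡ 61 (mod 79)
58^6 ≡ 8 (mod 79)
58^13 ≡ 78 (mod 79)
58^26 ≡ 1 (mod 79) ✓
The order of 58 is 26, so the subgroup it generates has 26 elements.
Index = |(Z/79Z)^×| / |⟨58⟩| = 78 / 26 = 3.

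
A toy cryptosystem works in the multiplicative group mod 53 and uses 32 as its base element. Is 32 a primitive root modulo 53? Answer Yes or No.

Yes

φ(53) = 53 − 1 = 52 = 2^2 · 13.
It suffices to check that the order of 32 is not a proper divisor of 52: compute 32^(52/q) for q ∈ {2, 13}.
32^26 ≡ 52 (mod 53)  [q = 2: ≢ 1 ✓]
32^4 ≡ 24 (mod 53)  [q = 13: ≢ 1 ✓]
None equal 1, so ord_53(32) = 52: 32 is a primitive root.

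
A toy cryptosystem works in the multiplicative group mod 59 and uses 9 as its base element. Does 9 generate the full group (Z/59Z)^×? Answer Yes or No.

No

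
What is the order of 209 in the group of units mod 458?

114

Since 209 ∈ (Z/458Z)^×, its order divides φ(458) = φ(2)·φ(229) = 1·228 = 228 = 2^2 · 3 · 19.
Divisors of 228: 1, 2, 3, 4, 6, 12, 19, 38, 57, 76, 114, 228.
Test each divisor d:
209^1 ≡ 209 (mod 458)
209^2 ≡ 171 (mod 458)
209^3 ≡ 15 (mod 458)
209^4 ≡ 387 (mod 458)
209^6 ≡ 225 (mod 458)
209^12 ≡ 245 (mod 458)
209^19 ≡ 135 (mod 458)
209^38 ≡ 363 (mod 458)
209^57 ≡ 457 (mod 458)
209^76 ≡ 323 (mod 458)
209^114 ≡ 1 (mod 458) ✓
Hence ord(209) = 114.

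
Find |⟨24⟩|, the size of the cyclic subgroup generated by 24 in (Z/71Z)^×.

35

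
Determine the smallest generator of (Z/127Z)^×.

3

φ(127) = 127 − 1 = 126 = 2 · 3^2 · 7.
g is a primitive root iff g^(126/q) ≢ 1 (mod 127) for each prime q ∈ {2, 3, 7}.
g = 2: 2^63 ≡ 1 — hits 1, so not a primitive root.
g = 3: 3^63 ≡ 126; 3^42 ≡ 107; 3^18 ≡ 4 — none is 1, so 3 is a primitive root.
Hence the least primitive root of 127 is 3.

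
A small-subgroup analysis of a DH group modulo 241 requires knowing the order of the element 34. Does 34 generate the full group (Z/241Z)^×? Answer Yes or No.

φ(241) = 241 − 1 = 240 = 2^4 · 3 · 5.
Test 34^(240/q) mod 241 for each prime factor q of 240:
34^120 ≡ 240 (mod 241)  [q = 2: ≢ 1 ✓]
34^80 ≡ 15 (mod 241)  [q = 3: ≢ 1 ✓]
34^48 ≡ 91 (mod 241)  [q = 5: ≢ 1 ✓]
Every test exponent gives a nontrivial residue, hence 34 generates the full group.

Yes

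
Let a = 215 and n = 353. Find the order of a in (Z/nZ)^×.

By Lagrange's theorem, ord_353(215) divides φ(353) = 353 − 1 = 352 = 2^5 · 11.
Divisors of 352: 1, 2, 4, 8, 11, 16, 22, 32, 44, 88, 176, 352.
Compute 215^d (mod 353) for the divisors d until we hit 1:
215^1 ≡ 215 (mod 353)
215^2 ≡ 335 (mod 353)
215^4 ≡ 324 (mod 353)
215^8 ≡ 135 (mod 353)
215^11 ≡ 343 (mod 353)
215^16 ≡ 222 (mod 353)
215^22 ≡ 100 (mod 353)
215^32 ≡ 217 (mod 353)
215^44 ≡ 116 (mod 353)
215^88 ≡ 42 (mod 353)
215^176 ≡ 352 (mod 353)
215^352 ≡ 1 (mod 353) ✓
Therefore the multiplicative order of 215 modulo 353 is 352.

352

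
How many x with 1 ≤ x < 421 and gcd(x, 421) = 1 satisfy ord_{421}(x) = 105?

48

φ(421) = 421 − 1 = 420 = 2^2 · 3 · 5 · 7.
Since (Z/421Z)^× is cyclic of order 420, the number of elements of order d is φ(d) when d | 420 and 0 otherwise.
105 = 3 · 5 · 7 divides 420, and φ(105) = 48.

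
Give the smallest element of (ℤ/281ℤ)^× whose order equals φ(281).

φ(281) = 281 − 1 = 280 = 2^3 · 5 · 7.
Test candidates g = 2, 3, … against the prime factors q ∈ {2, 5, 7} of φ(281): g is a generator iff g^(280/q) ≢ 1 for every such q.
g = 2: 2^140 ≡ 1 — hits 1, so not a primitive root.
g = 3: 3^140 ≡ 280; 3^56 ≡ 86; 3^40 ≡ 249 — none is 1, so 3 is a primitive root.
The smallest primitive root modulo 281 is 3.

3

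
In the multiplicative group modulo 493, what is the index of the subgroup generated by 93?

8

By Lagrange's theorem, ord_493(93) divides φ(493) = φ(17·29) = (17−1)·(29−1) = 16·28 = 448 = 2^6 · 7.
Divisors of 448: 1, 2, 4, 7, 8, 14, 16, 28, 32, 56, 64, 112, 224, 448.
Test each divisor d:
93^1 ≡ 93
93^2 ≡ 268
93^4 ≡ 339
93^7 ≡ 202
93^8 ≡ 52
93^14 ≡ 378
93^16 ≡ 239
93^28 ≡ 407
93^32 ≡ 426
93^56 ≡ 1
The order of 93 is 56, so the subgroup it generates has 56 elements.
The index is φ(493) / ord(93) = 448 / 56 = 8.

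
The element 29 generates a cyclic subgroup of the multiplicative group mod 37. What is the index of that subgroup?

Since 29 ∈ (Z/37Z)^×, its order divides φ(37) = 37 − 1 = 36 = 2^2 · 3^2.
Divisors of 36: 1, 2, 3, 4, 6, 9, 12, 18, 36.
Evaluate successive powers at the divisors of 36:
29^1 ≡ 29 (mod 37)
29^2 ≡ 27 (mod 37)
29^3 ≡ 6 (mod 37)
29^4 ≡ 26 (mod 37)
29^6 ≡ 36 (mod 37)
29^9 ≡ 31 (mod 37)
29^12 ≡ 1 (mod 37) ✓
The order of 29 is 12, so the subgroup it generates has 12 elements.
The index is φ(37) / ord(29) = 36 / 12 = 3.

3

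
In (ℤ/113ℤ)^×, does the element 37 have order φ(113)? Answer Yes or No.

Yes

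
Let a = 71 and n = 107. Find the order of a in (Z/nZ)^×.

Since 71 ∈ (Z/107Z)^×, its order divides φ(107) = 107 − 1 = 106 = 2 · 53.
Divisors of 106: 1, 2, 53, 106.
Check 71^d mod 107 for each divisor in increasing order:
71^1 ≡ 71
71^2 ≡ 12
71^53 ≡ 106
71^106 ≡ 1
So ord_107(71) = 106.

106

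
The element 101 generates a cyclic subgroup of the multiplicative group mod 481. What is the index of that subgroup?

By Lagrange's theorem, ord_481(101) divides φ(481) = φ(13·37) = (13−1)·(37−1) = 12·36 = 432 = 2^4 · 3^3.
Divisors of 432: 1, 2, 3, 4, 6, 8, 9, 12, 16, 18, 24, 27, 36, 48, 54, 72, 108, 144, 216, 432.
Test each divisor d:
101^1 ≡ 101 (mod 481)
101^2 ≡ 100 (mod 481)
101^3 ≡ 480 (mod 481)
101^4 ≡ 380 (mod 481)
101^6 ≡ 1 (mod 481) ✓
The order of 101 is 6, so the subgroup it generates has 6 elements.
Index = |(Z/481Z)^×| / |⟨101⟩| = 432 / 6 = 72.

72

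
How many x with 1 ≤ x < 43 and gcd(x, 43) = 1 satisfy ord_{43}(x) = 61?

φ(43) = 43 − 1 = 42 = 2 · 3 · 7.
Since (Z/43Z)^× is cyclic of order 42, the number of elements of order d is φ(d) when d | 42 and 0 otherwise.
61 does not divide 42, so no element of (Z/43Z)^× has order 61.

0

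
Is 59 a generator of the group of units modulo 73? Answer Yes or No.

Yes

φ(73) = 73 − 1 = 72 = 2^3 · 3^2.
59 is a primitive root mod 73 iff 59^(φ(73)/q) ≢ 1 for every prime q | φ(73), i.e. q ∈ {2, 3}.
59^36 ≡ 72 (mod 73)  [q = 2: ≢ 1 ✓]
59^24 ≡ 64 (mod 73)  [q = 3: ≢ 1 ✓]
None equal 1, so ord_73(59) = 72: 59 is a primitive root.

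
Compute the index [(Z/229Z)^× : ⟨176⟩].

6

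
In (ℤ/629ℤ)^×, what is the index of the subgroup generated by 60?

24

The order of 60 must divide φ(629) = φ(17·37) = (17−1)·(37−1) = 16·36 = 576 = 2^6 · 3^2.
Divisors of 576: 1, 2, 3, 4, 6, 8, 9, 12, 16, 18, 24, 32, 36, 48, 64, 72, 96, 144, 192, 288, 576.
Evaluate successive powers at the divisors of 576:
60^1 ≡ 60 (mod 629)
60^2 ≡ 455 (mod 629)
60^3 ≡ 253 (mod 629)
60^4 ≡ 84 (mod 629)
60^6 ≡ 480 (mod 629)
60^8 ≡ 137 (mod 629)
60^9 ≡ 43 (mod 629)
60^12 ≡ 186 (mod 629)
60^16 ≡ 528 (mod 629)
60^18 ≡ 591 (mod 629)
60^24 ≡ 1 (mod 629) ✓
The order of 60 is 24, so the subgroup it generates has 24 elements.
The index is φ(629) / ord(60) = 576 / 24 = 24.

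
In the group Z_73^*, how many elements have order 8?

4

φ(73) = 73 − 1 = 72 = 2^3 · 3^2.
Since (Z/73Z)^× is cyclic of order 72, the number of elements of order d is φ(d) when d | 72 and 0 otherwise.
8 = 2^3 divides 72, and φ(8) = 4.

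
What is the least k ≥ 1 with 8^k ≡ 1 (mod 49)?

Since 8 ∈ (Z/49Z)^×, its order divides φ(49) = φ(7^2) = 7·(7−1) = 42 = 2 · 3 · 7.
Divisors of 42: 1, 2, 3, 6, 7, 14, 21, 42.
Evaluate successive powers at the divisors of 42:
8^1 ≡ 8 (mod 49)
8^2 ≡ 15 (mod 49)
8^3 ≡ 22 (mod 49)
8^6 ≡ 43 (mod 49)
8^7 ≡ 1 (mod 49) ✓
Hence ord(8) = 7.

7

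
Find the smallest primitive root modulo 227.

2

φ(227) = 227 − 1 = 226 = 2 · 113.
Test candidates g = 2, 3, … against the prime factors q ∈ {2, 113} of φ(227): g is a generator iff g^(226/q) ≢ 1 for every such q.
g = 2: 2^113 ≡ 226; 2^2 ≡ 4 — none is 1, so 2 is a primitive root.
Hence the least primitive root of 227 is 2.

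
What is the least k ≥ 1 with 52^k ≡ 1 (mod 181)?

90

Since 52 ∈ (Z/181Z)^×, its order divides φ(181) = 181 − 1 = 180 = 2^2 · 3^2 · 5.
Divisors of 180: 1, 2, 3, 4, 5, 6, 9, 10, 12, 15, 18, 20, 30, 36, 45, 60, 90, 180.
Test each divisor d:
52^1 ≡ 52 (mod 181)
52^2 ≡ 170 (mod 181)
52^3 ≡ 152 (mod 181)
52^4 ≡ 121 (mod 181)
52^5 ≡ 138 (mod 181)
52^6 ≡ 117 (mod 181)
52^9 ≡ 46 (mod 181)
52^10 ≡ 39 (mod 181)
52^12 ≡ 114 (mod 181)
52^15 ≡ 133 (mod 181)
52^18 ≡ 125 (mod 181)
52^20 ≡ 73 (mod 181)
52^30 ≡ 132 (mod 181)
52^36 ≡ 59 (mod 181)
52^45 ≡ 180 (mod 181)
52^60 ≡ 48 (mod 181)
52^90 ≡ 1 (mod 181) ✓
Therefore the multiplicative order of 52 modulo 181 is 90.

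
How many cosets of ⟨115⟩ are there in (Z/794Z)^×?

9

Since 115 ∈ (Z/794Z)^×, its order divides φ(794) = φ(2)·φ(397) = 1·396 = 396 = 2^2 · 3^2 · 11.
Divisors of 396: 1, 2, 3, 4, 6, 9, 11, 12, 18, 22, 33, 36, 44, 66, 99, 132, 198, 396.
Test each divisor d:
115^1 ≡ 115 (mod 794)
115^2 ≡ 521 (mod 794)
115^3 ≡ 365 (mod 794)
115^4 ≡ 687 (mod 794)
115^6 ≡ 627 (mod 794)
115^9 ≡ 183 (mod 794)
115^11 ≡ 63 (mod 794)
115^12 ≡ 99 (mod 794)
115^18 ≡ 141 (mod 794)
115^22 ≡ 793 (mod 794)
115^33 ≡ 731 (mod 794)
115^36 ≡ 31 (mod 794)
115^44 ≡ 1 (mod 794) ✓
The order of 115 is 44, so the subgroup it generates has 44 elements.
The index is φ(794) / ord(115) = 396 / 44 = 9.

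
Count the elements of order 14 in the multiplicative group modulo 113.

6

φ(113) = 113 − 1 = 112 = 2^4 · 7.
(Z/113Z)^× is cyclic (|G| = 112); a cyclic group of order m has exactly φ(d) elements of each order d | m, and none otherwise.
14 = 2 · 7 divides 112, and φ(14) = 6.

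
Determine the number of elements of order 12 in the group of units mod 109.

4

φ(109) = 109 − 1 = 108 = 2^2 · 3^3.
In a cyclic group of order 108, there are φ(d) elements of order d for each divisor d of 108, and zero for non-divisors.
12 = 2^2 · 3 divides 108, and φ(12) = 4.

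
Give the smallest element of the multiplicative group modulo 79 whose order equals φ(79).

3

φ(79) = 79 − 1 = 78 = 2 · 3 · 13.
g is a primitive root iff g^(78/q) ≢ 1 (mod 79) for each prime q ∈ {2, 3, 13}.
g = 2: 2^39 ≡ 1 — hits 1, so not a primitive root.
g = 3: 3^39 ≡ 78; 3^26 ≡ 23; 3^6 ≡ 18 — none is 1, so 3 is a primitive root.
The smallest primitive root modulo 79 is 3.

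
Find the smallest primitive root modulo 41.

φ(41) = 41 − 1 = 40 = 2^3 · 5.
Test candidates g = 2, 3, … against the prime factors q ∈ {2, 5} of φ(41): g is a generator iff g^(40/q) ≢ 1 for every such q.
g = 2: 2^20 ≡ 1 — hits 1, so not a primitive root.
g = 3: 3^20 ≡ 40; 3^8 ≡ 1 — hits 1, so not a primitive root.
g = 4: 4^20 ≡ 1 — hits 1, so not a primitive root.
g = 5: 5^20 ≡ 1 — hits 1, so not a primitive root.
g = 6: 6^20 ≡ 40; 6^8 ≡ 10 — none is 1, so 6 is a primitive root.
The smallest primitive root modulo 41 is 6.

6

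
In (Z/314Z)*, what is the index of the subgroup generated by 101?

The order of 101 must divide φ(314) = φ(2)·φ(157) = 1·156 = 156 = 2^2 · 3 · 13.
Divisors of 156: 1, 2, 3, 4, 6, 12, 13, 26, 39, 52, 78, 156.
Test each divisor d:
101^1 ≡ 101 (mod 314)
101^2 ≡ 153 (mod 314)
101^3 ≡ 67 (mod 314)
101^4 ≡ 173 (mod 314)
101^6 ≡ 93 (mod 314)
101^12 ≡ 171 (mod 314)
101^13 ≡ 1 (mod 314) ✓
Thus |⟨101⟩| = ord(101) = 13.
[(Z/314Z)^× : ⟨101⟩] = 156/13 = 12.

12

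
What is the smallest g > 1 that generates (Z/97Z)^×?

5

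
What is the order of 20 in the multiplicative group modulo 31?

15

The order of 20 must divide φ(31) = 31 − 1 = 30 = 2 · 3 · 5.
Divisors of 30: 1, 2, 3, 5, 6, 10, 15, 30.
Check 20^d mod 31 for each divisor in increasing order:
20^1 ≡ 20 (mod 31)
20^2 ≡ 28 (mod 31)
20^3 ≡ 2 (mod 31)
20^5 ≡ 25 (mod 31)
20^6 ≡ 4 (mod 31)
20^10 ≡ 5 (mod 31)
20^15 ≡ 1 (mod 31) ✓
So ord_31(20) = 15.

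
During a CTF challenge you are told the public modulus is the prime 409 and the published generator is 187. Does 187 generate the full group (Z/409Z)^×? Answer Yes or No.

φ(409) = 409 − 1 = 408 = 2^3 · 3 · 17.
It suffices to check that the order of 187 is not a proper divisor of 408: compute 187^(408/q) for q ∈ {2, 3, 17}.
187^204 ≡ 408 (mod 409)  [q = 2: ≢ 1 ✓]
187^136 ≡ 355 (mod 409)  [q = 3: ≢ 1 ✓]
187^24 ≡ 341 (mod 409)  [q = 17: ≢ 1 ✓]
None equal 1, so ord_409(187) = 408: 187 is a primitive root.

Yes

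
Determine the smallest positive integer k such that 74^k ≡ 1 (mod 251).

By Lagrange's theorem, ord_251(74) divides φ(251) = 251 − 1 = 250 = 2 · 5^3.
Divisors of 250: 1, 2, 5, 10, 25, 50, 125, 250.
Test each divisor d:
74^1 ≡ 74 (mod 251)
74^2 ≡ 205 (mod 251)
74^5 ≡ 211 (mod 251)
74^10 ≡ 94 (mod 251)
74^25 ≡ 219 (mod 251)
74^50 ≡ 20 (mod 251)
74^125 ≡ 1 (mod 251) ✓
The smallest such exponent is 125, so the order of 74 is 125.

125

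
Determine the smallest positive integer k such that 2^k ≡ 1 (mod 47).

23

Since 2 ∈ (Z/47Z)^×, its order divides φ(47) = 47 − 1 = 46 = 2 · 23.
Divisors of 46: 1, 2, 23, 46.
Check 2^d mod 47 for each divisor in increasing order:
2^1 ≡ 2 (mod 47)
2^2 ≡ 4 (mod 47)
2^23 ≡ 1 (mod 47) ✓
Therefore the multiplicative order of 2 modulo 47 is 23.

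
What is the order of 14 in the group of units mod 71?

By Lagrange's theorem, ord_71(14) divides φ(71) = 71 − 1 = 70 = 2 · 5 · 7.
Divisors of 70: 1, 2, 5, 7, 10, 14, 35, 70.
Evaluate successive powers at the divisors of 70:
14^1 ≡ 14 (mod 71)
14^2 ≡ 54 (mod 71)
14^5 ≡ 70 (mod 71)
14^7 ≡ 17 (mod 71)
14^10 ≡ 1 (mod 71) ✓
The smallest such exponent is 10, so the order of 14 is 10.

10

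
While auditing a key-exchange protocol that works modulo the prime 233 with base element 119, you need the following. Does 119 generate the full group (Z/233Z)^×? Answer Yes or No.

Yes

φ(233) = 233 − 1 = 232 = 2^3 · 29.
119 is a primitive root mod 233 iff 119^(φ(233)/q) ≢ 1 for every prime q | φ(233), i.e. q ∈ {2, 29}.
119^116 ≡ 232 (mod 233)  [q = 2: ≢ 1 ✓]
119^8 ≡ 76 (mod 233)  [q = 29: ≢ 1 ✓]
None equal 1, so ord_233(119) = 232: 119 is a primitive root.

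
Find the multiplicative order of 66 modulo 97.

48

ord(66) | φ(97) = 97 − 1 = 96 = 2^5 · 3.
Divisors of 96: 1, 2, 3, 4, 6, 8, 12, 16, 24, 32, 48, 96.
Compute 66^d (mod 97) for the divisors d until we hit 1:
66^1 ≡ 66
66^2 ≡ 88
66^3 ≡ 85
66^4 ≡ 81
66^6 ≡ 47
66^8 ≡ 62
66^12 ≡ 75
66^16 ≡ 61
66^24 ≡ 96
66^32 ≡ 35
66^48 ≡ 1
The smallest such exponent is 48, so the order of 66 is 48.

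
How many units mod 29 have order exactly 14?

6

φ(29) = 29 − 1 = 28 = 2^2 · 7.
In a cyclic group of order 28, there are φ(d) elements of order d for each divisor d of 28, and zero for non-divisors.
14 = 2 · 7 divides 28, and φ(14) = 6.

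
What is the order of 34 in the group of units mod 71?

14

By Lagrange's theorem, ord_71(34) divides φ(71) = 71 − 1 = 70 = 2 · 5 · 7.
Divisors of 70: 1, 2, 5, 7, 10, 14, 35, 70.
Check 34^d mod 71 for each divisor in increasing order:
34^1 ≡ 34
34^2 ≡ 20
34^5 ≡ 39
34^7 ≡ 70
34^10 ≡ 30
34^14 ≡ 1
Hence ord(34) = 14.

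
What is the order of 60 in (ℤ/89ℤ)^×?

88

By Lagrange's theorem, ord_89(60) divides φ(89) = 89 − 1 = 88 = 2^3 · 11.
Divisors of 88: 1, 2, 4, 8, 11, 22, 44, 88.
Check 60^d mod 89 for each divisor in increasing order:
60^1 ≡ 60 (mod 89)
60^2 ≡ 40 (mod 89)
60^4 ≡ 87 (mod 89)
60^8 ≡ 4 (mod 89)
60^11 ≡ 77 (mod 89)
60^22 ≡ 55 (mod 89)
60^44 ≡ 88 (mod 89)
60^88 ≡ 1 (mod 89) ✓
Hence ord(60) = 88.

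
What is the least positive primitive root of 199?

φ(199) = 199 − 1 = 198 = 2 · 3^2 · 11.
Test candidates g = 2, 3, … against the prime factors q ∈ {2, 3, 11} of φ(199): g is a generator iff g^(198/q) ≢ 1 for every such q.
g = 2: 2^99 ≡ 1 — hits 1, so not a primitive root.
g = 3: 3^99 ≡ 198; 3^66 ≡ 106; 3^18 ≡ 125 — none is 1, so 3 is a primitive root.
The smallest primitive root modulo 199 is 3.

3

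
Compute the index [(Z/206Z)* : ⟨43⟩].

1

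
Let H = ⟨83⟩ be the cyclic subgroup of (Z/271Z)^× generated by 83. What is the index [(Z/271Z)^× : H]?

10

By Lagrange's theorem, ord_271(83) divides φ(271) = 271 − 1 = 270 = 2 · 3^3 · 5.
Divisors of 270: 1, 2, 3, 5, 6, 9, 10, 15, 18, 27, 30, 45, 54, 90, 135, 270.
Evaluate successive powers at the divisors of 270:
83^1 ≡ 83 (mod 271)
83^2 ≡ 114 (mod 271)
83^3 ≡ 248 (mod 271)
83^5 ≡ 88 (mod 271)
83^6 ≡ 258 (mod 271)
83^9 ≡ 28 (mod 271)
83^10 ≡ 156 (mod 271)
83^15 ≡ 178 (mod 271)
83^18 ≡ 242 (mod 271)
83^27 ≡ 1 (mod 271) ✓
The order of 83 is 27, so the subgroup it generates has 27 elements.
Index = |(Z/271Z)^×| / |⟨83⟩| = 270 / 27 = 10.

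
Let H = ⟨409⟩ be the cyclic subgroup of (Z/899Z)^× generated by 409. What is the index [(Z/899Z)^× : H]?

10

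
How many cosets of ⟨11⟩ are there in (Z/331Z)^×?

1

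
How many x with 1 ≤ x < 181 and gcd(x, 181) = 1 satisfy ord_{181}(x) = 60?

φ(181) = 181 − 1 = 180 = 2^2 · 3^2 · 5.
In a cyclic group of order 180, there are φ(d) elements of order d for each divisor d of 180, and zero for non-divisors.
60 = 2^2 · 3 · 5 divides 180, and φ(60) = 16.

16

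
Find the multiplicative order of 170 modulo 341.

10

ord(170) | φ(341) = φ(11·31) = (11−1)·(31−1) = 10·30 = 300 = 2^2 · 3 · 5^2.
Divisors of 300: 1, 2, 3, 4, 5, 6, 10, 12, 15, 20, 25, 30, 50, 60, 75, 100, 150, 300.
Check 170^d mod 341 for each divisor in increasing order:
170^1 ≡ 170 (mod 341)
170^2 ≡ 256 (mod 341)
170^3 ≡ 213 (mod 341)
170^4 ≡ 64 (mod 341)
170^5 ≡ 309 (mod 341)
170^6 ≡ 16 (mod 341)
170^10 ≡ 1 (mod 341) ✓
Hence ord(170) = 10.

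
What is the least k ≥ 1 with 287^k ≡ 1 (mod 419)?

Since 287 ∈ (Z/419Z)^×, its order divides φ(419) = 419 − 1 = 418 = 2 · 11 · 19.
Divisors of 418: 1, 2, 11, 19, 22, 38, 209, 418.
Test each divisor d:
287^1 ≡ 287
287^2 ≡ 245
287^11 ≡ 208
287^19 ≡ 102
287^22 ≡ 107
287^38 ≡ 348
287^209 ≡ 1
The smallest such exponent is 209, so the order of 287 is 209.

209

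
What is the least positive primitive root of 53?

φ(53) = 53 − 1 = 52 = 2^2 · 13.
Test candidates g = 2, 3, … against the prime factors q ∈ {2, 13} of φ(53): g is a generator iff g^(52/q) ≢ 1 for every such q.
g = 2: 2^26 ≡ 52; 2^4 ≡ 16 — none is 1, so 2 is a primitive root.
So 2 is the smallest generator of (Z/53Z)^×.

2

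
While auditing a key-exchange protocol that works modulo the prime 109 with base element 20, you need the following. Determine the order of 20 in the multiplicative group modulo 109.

54

Since 20 ∈ (Z/109Z)^×, its order divides φ(109) = 109 − 1 = 108 = 2^2 · 3^3.
Divisors of 108: 1, 2, 3, 4, 6, 9, 12, 18, 27, 36, 54, 108.
Test each divisor d:
20^1 ≡ 20
20^2 ≡ 73
20^3 ≡ 43
20^4 ≡ 97
20^6 ≡ 105
20^9 ≡ 46
20^12 ≡ 16
20^18 ≡ 45
20^27 ≡ 108
20^36 ≡ 63
20^54 ≡ 1
So ord_109(20) = 54.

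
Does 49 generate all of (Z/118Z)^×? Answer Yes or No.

No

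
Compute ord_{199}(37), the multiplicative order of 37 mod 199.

By Lagrange's theorem, ord_199(37) divides φ(199) = 199 − 1 = 198 = 2 · 3^2 · 11.
Divisors of 198: 1, 2, 3, 6, 9, 11, 18, 22, 33, 66, 99, 198.
Compute 37^d (mod 199) for the divisors d until we hit 1:
37^1 ≡ 37 (mod 199)
37^2 ≡ 175 (mod 199)
37^3 ≡ 107 (mod 199)
37^6 ≡ 106 (mod 199)
37^9 ≡ 198 (mod 199)
37^11 ≡ 24 (mod 199)
37^18 ≡ 1 (mod 199) ✓
So ord_199(37) = 18.

18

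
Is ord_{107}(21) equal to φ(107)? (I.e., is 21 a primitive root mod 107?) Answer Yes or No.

φ(107) = 107 − 1 = 106 = 2 · 53.
An element g generates (Z/107Z)^× iff g^(106/q) ≢ 1 (mod 107) for each prime q ∈ {2, 53}.
21^53 ≡ 106 (mod 107)  [q = 2: ≢ 1 ✓]
21^2 ≡ 13 (mod 107)  [q = 53: ≢ 1 ✓]
Every test exponent gives a nontrivial residue, hence 21 generates the full group.

Yes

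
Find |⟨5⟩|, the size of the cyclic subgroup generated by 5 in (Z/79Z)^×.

39

By Lagrange's theorem, ord_79(5) divides φ(79) = 79 − 1 = 78 = 2 · 3 · 13.
Divisors of 78: 1, 2, 3, 6, 13, 26, 39, 78.
Test each divisor d:
5^1 ≡ 5
5^2 ≡ 25
5^3 ≡ 46
5^6 ≡ 62
5^13 ≡ 23
5^26 ≡ 55
5^39 ≡ 1
Hence ord(5) = 39.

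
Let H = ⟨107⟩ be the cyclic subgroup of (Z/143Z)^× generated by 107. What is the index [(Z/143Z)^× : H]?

4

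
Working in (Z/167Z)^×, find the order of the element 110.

By Lagrange's theorem, ord_167(110) divides φ(167) = 167 − 1 = 166 = 2 · 83.
Divisors of 166: 1, 2, 83, 166.
Evaluate successive powers at the divisors of 166:
110^1 ≡ 110
110^2 ≡ 76
110^83 ≡ 166
110^166 ≡ 1
Hence ord(110) = 166.

166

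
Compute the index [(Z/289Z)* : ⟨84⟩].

8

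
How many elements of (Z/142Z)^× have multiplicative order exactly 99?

φ(142) = φ(2)·φ(71) = 1·70 = 70 = 2 · 5 · 7.
Since (Z/142Z)^× is cyclic of order 70, the number of elements of order d is φ(d) when d | 70 and 0 otherwise.
99 does not divide 70, so no element of (Z/142Z)^× has order 99.

0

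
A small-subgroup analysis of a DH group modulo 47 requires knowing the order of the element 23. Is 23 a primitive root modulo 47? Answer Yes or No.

Yes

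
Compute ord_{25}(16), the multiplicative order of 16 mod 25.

The order of 16 must divide φ(25) = φ(5^2) = 5·(5−1) = 20 = 2^2 · 5.
Divisors of 20: 1, 2, 4, 5, 10, 20.
Evaluate successive powers at the divisors of 20:
16^1 ≡ 16 (mod 25)
16^2 ≡ 6 (mod 25)
16^4 ≡ 11 (mod 25)
16^5 ≡ 1 (mod 25) ✓
So ord_25(16) = 5.

5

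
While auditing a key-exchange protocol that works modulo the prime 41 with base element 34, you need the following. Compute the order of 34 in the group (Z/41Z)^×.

By Lagrange's theorem, ord_41(34) divides φ(41) = 41 − 1 = 40 = 2^3 · 5.
Divisors of 40: 1, 2, 4, 5, 8, 10, 20, 40.
Test each divisor d:
34^1 ≡ 34 (mod 41)
34^2 ≡ 8 (mod 41)
34^4 ≡ 23 (mod 41)
34^5 ≡ 3 (mod 41)
34^8 ≡ 37 (mod 41)
34^10 ≡ 9 (mod 41)
34^20 ≡ 40 (mod 41)
34^40 ≡ 1 (mod 41) ✓
Hence ord(34) = 40.

40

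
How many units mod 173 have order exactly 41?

0

φ(173) = 173 − 1 = 172 = 2^2 · 43.
In a cyclic group of order 172, there are φ(d) elements of order d for each divisor d of 172, and zero for non-divisors.
Here 172 is not a multiple of 41, so there are no elements of order 41.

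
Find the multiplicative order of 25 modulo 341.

15

By Lagrange's theorem, ord_341(25) divides φ(341) = φ(11·31) = (11−1)·(31−1) = 10·30 = 300 = 2^2 · 3 · 5^2.
Divisors of 300: 1, 2, 3, 4, 5, 6, 10, 12, 15, 20, 25, 30, 50, 60, 75, 100, 150, 300.
Compute 25^d (mod 341) for the divisors d until we hit 1:
25^1 ≡ 25 (mod 341)
25^2 ≡ 284 (mod 341)
25^3 ≡ 280 (mod 341)
25^4 ≡ 180 (mod 341)
25^5 ≡ 67 (mod 341)
25^6 ≡ 311 (mod 341)
25^10 ≡ 56 (mod 341)
25^12 ≡ 218 (mod 341)
25^15 ≡ 1 (mod 341) ✓
Therefore the multiplicative order of 25 modulo 341 is 15.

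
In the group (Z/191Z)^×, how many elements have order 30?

φ(191) = 191 − 1 = 190 = 2 · 5 · 19.
(Z/191Z)^× is cyclic (|G| = 190); a cyclic group of order m has exactly φ(d) elements of each order d | m, and none otherwise.
Here 190 is not a multiple of 30, so there are no elements of order 30.

0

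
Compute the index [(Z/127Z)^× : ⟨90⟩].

Since 90 ∈ (Z/127Z)^×, its order divides φ(127) = 127 − 1 = 126 = 2 · 3^2 · 7.
Divisors of 126: 1, 2, 3, 6, 7, 9, 14, 18, 21, 42, 63, 126.
Evaluate successive powers at the divisors of 126:
90^1 ≡ 90 (mod 127)
90^2 ≡ 99 (mod 127)
90^3 ≡ 20 (mod 127)
90^6 ≡ 19 (mod 127)
90^7 ≡ 59 (mod 127)
90^9 ≡ 126 (mod 127)
90^14 ≡ 52 (mod 127)
90^18 ≡ 1 (mod 127) ✓
The order of 90 is 18, so the subgroup it generates has 18 elements.
[(Z/127Z)^× : ⟨90⟩] = 126/18 = 7.

7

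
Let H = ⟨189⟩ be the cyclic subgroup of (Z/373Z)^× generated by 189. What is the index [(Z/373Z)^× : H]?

By Lagrange's theorem, ord_373(189) divides φ(373) = 373 − 1 = 372 = 2^2 · 3 · 31.
Divisors of 372: 1, 2, 3, 4, 6, 12, 31, 62, 93, 124, 186, 372.
Check 189^d mod 373 for each divisor in increasing order:
189^1 ≡ 189 (mod 373)
189^2 ≡ 286 (mod 373)
189^3 ≡ 342 (mod 373)
189^4 ≡ 109 (mod 373)
189^6 ≡ 215 (mod 373)
189^12 ≡ 346 (mod 373)
189^31 ≡ 1 (mod 373) ✓
So ord_373(189) = 31, hence |⟨189⟩| = 31.
The index is φ(373) / ord(189) = 372 / 31 = 12.

12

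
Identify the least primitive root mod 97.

φ(97) = 97 − 1 = 96 = 2^5 · 3.
Test candidates g = 2, 3, … against the prime factors q ∈ {2, 3} of φ(97): g is a generator iff g^(96/q) ≢ 1 for every such q.
g = 2: 2^48 ≡ 1 — hits 1, so not a primitive root.
g = 3: 3^48 ≡ 1 — hits 1, so not a primitive root.
g = 4: 4^48 ≡ 1 — hits 1, so not a primitive root.
g = 5: 5^48 ≡ 96; 5^32 ≡ 35 — none is 1, so 5 is a primitive root.
So 5 is the smallest generator of (Z/97Z)^×.

5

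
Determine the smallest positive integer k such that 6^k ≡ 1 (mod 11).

ord(6) | φ(11) = 11 − 1 = 10 = 2 · 5.
Divisors of 10: 1, 2, 5, 10.
Evaluate successive powers at the divisors of 10:
6^1 ≡ 6
6^2 ≡ 3
6^5 ≡ 10
6^10 ≡ 1
The smallest such exponent is 10, so the order of 6 is 10.

10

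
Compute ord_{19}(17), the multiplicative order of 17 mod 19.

9

ord(17) | φ(19) = 19 − 1 = 18 = 2 · 3^2.
Divisors of 18: 1, 2, 3, 6, 9, 18.
Check 17^d mod 19 for each divisor in increasing order:
17^1 ≡ 17
17^2 ≡ 4
17^3 ≡ 11
17^6 ≡ 7
17^9 ≡ 1
The smallest such exponent is 9, so the order of 17 is 9.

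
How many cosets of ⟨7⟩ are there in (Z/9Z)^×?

2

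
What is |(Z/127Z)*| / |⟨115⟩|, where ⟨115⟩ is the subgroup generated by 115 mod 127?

2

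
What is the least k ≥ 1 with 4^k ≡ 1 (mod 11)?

5

By Lagrange's theorem, ord_11(4) divides φ(11) = 11 − 1 = 10 = 2 · 5.
Divisors of 10: 1, 2, 5, 10.
Test each divisor d:
4^1 ≡ 4 (mod 11)
4^2 ≡ 5 (mod 11)
4^5 ≡ 1 (mod 11) ✓
The smallest such exponent is 5, so the order of 4 is 5.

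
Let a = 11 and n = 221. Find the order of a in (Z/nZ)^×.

48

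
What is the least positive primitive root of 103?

5

φ(103) = 103 − 1 = 102 = 2 · 3 · 17.
Test candidates g = 2, 3, … against the prime factors q ∈ {2, 3, 17} of φ(103): g is a generator iff g^(102/q) ≢ 1 for every such q.
g = 2: 2^51 ≡ 1 — hits 1, so not a primitive root.
g = 3: 3^51 ≡ 102; 3^34 ≡ 1 — hits 1, so not a primitive root.
g = 4: 4^51 ≡ 1 — hits 1, so not a primitive root.
g = 5: 5^51 ≡ 102; 5^34 ≡ 56; 5^6 ≡ 72 — none is 1, so 5 is a primitive root.
The smallest primitive root modulo 103 is 5.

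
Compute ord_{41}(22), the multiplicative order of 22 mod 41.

40

The order of 22 must divide φ(41) = 41 − 1 = 40 = 2^3 · 5.
Divisors of 40: 1, 2, 4, 5, 8, 10, 20, 40.
Test each divisor d:
22^1 ≡ 22 (mod 41)
22^2 ≡ 33 (mod 41)
22^4 ≡ 23 (mod 41)
22^5 ≡ 14 (mod 41)
22^8 ≡ 37 (mod 41)
22^10 ≡ 32 (mod 41)
22^20 ≡ 40 (mod 41)
22^40 ≡ 1 (mod 41) ✓
So ord_41(22) = 40.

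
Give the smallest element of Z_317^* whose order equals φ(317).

2

φ(317) = 317 − 1 = 316 = 2^2 · 79.
g is a primitive root iff g^(316/q) ≢ 1 (mod 317) for each prime q ∈ {2, 79}.
g = 2: 2^158 ≡ 316; 2^4 ≡ 16 — none is 1, so 2 is a primitive root.
So 2 is the smallest generator of (Z/317Z)^×.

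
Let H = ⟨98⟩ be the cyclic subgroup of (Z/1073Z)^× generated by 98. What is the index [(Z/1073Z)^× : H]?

By Lagrange's theorem, ord_1073(98) divides φ(1073) = φ(29·37) = (29−1)·(37−1) = 28·36 = 1008 = 2^4 · 3^2 · 7.
Divisors of 1008: 1, 2, 3, 4, 6, 7, 8, 9, 12, 14, 16, 18, 21, 24, 28, 36, 42, 48, 56, 63, 72, 84, 112, 126, 144, 168, 252, 336, 504, 1008.
Test each divisor d:
98^1 ≡ 98 (mod 1073)
98^2 ≡ 1020 (mod 1073)
98^3 ≡ 171 (mod 1073)
98^4 ≡ 663 (mod 1073)
98^6 ≡ 270 (mod 1073)
98^7 ≡ 708 (mod 1073)
98^8 ≡ 712 (mod 1073)
98^9 ≡ 31 (mod 1073)
98^12 ≡ 1009 (mod 1073)
98^14 ≡ 173 (mod 1073)
98^16 ≡ 488 (mod 1073)
98^18 ≡ 961 (mod 1073)
98^21 ≡ 162 (mod 1073)
98^24 ≡ 877 (mod 1073)
98^28 ≡ 958 (mod 1073)
98^36 ≡ 741 (mod 1073)
98^42 ≡ 492 (mod 1073)
98^48 ≡ 861 (mod 1073)
98^56 ≡ 349 (mod 1073)
98^63 ≡ 302 (mod 1073)
98^72 ≡ 778 (mod 1073)
98^84 ≡ 639 (mod 1073)
98^112 ≡ 552 (mod 1073)
98^126 ≡ 1072 (mod 1073)
98^144 ≡ 112 (mod 1073)
98^168 ≡ 581 (mod 1073)
98^252 ≡ 1 (mod 1073) ✓
So ord_1073(98) = 252, hence |⟨98⟩| = 252.
The index is φ(1073) / ord(98) = 1008 / 252 = 4.

4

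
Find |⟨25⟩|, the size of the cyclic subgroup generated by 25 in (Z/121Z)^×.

55

ord(25) | φ(121) = φ(11^2) = 11·(11−1) = 110 = 2 · 5 · 11.
Divisors of 110: 1, 2, 5, 10, 11, 22, 55, 110.
Check 25^d mod 121 for each divisor in increasing order:
25^1 ≡ 25 (mod 121)
25^2 ≡ 20 (mod 121)
25^5 ≡ 78 (mod 121)
25^10 ≡ 34 (mod 121)
25^11 ≡ 3 (mod 121)
25^22 ≡ 9 (mod 121)
25^55 ≡ 1 (mod 121) ✓
The smallest such exponent is 55, so the order of 25 is 55.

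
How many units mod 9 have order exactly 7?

0

φ(9) = φ(3^2) = 3·(3−1) = 6 = 2 · 3.
Since (Z/9Z)^× is cyclic of order 6, the number of elements of order d is φ(d) when d | 6 and 0 otherwise.
7 does not divide 6, so no element of (Z/9Z)^× has order 7.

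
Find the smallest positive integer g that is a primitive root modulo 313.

10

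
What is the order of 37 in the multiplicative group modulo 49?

21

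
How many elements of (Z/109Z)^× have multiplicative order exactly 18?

φ(109) = 109 − 1 = 108 = 2^2 · 3^3.
In a cyclic group of order 108, there are φ(d) elements of order d for each divisor d of 108, and zero for non-divisors.
18 = 2 · 3^2 divides 108, and φ(18) = 6.

6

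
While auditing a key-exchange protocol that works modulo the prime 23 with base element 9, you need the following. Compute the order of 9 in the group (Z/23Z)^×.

11

By Lagrange's theorem, ord_23(9) divides φ(23) = 23 − 1 = 22 = 2 · 11.
Divisors of 22: 1, 2, 11, 22.
Compute 9^d (mod 23) for the divisors d until we hit 1:
9^1 ≡ 9
9^2 ≡ 12
9^11 ≡ 1
The smallest such exponent is 11, so the order of 9 is 11.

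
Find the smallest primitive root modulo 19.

2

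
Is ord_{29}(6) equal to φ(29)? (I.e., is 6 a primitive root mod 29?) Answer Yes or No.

No

φ(29) = 29 − 1 = 28 = 2^2 · 7.
It suffices to check that the order of 6 is not a proper divisor of 28: compute 6^(28/q) for q ∈ {2, 7}.
6^14 ≡ 1 (mod 29)  [q = 2: ≡ 1 ✗]
6^4 ≡ 20 (mod 29)  [q = 7: ≢ 1 ✓]
6^14 ≡ 1 shows ord(6) | 14, strictly less than φ(29); not a primitive root.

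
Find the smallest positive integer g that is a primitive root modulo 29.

2

φ(29) = 29 − 1 = 28 = 2^2 · 7.
g is a primitive root iff g^(28/q) ≢ 1 (mod 29) for each prime q ∈ {2, 7}.
g = 2: 2^14 ≡ 28; 2^4 ≡ 16 — none is 1, so 2 is a primitive root.
So 2 is the smallest generator of (Z/29Z)^×.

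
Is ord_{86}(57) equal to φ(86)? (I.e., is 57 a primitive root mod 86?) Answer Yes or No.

No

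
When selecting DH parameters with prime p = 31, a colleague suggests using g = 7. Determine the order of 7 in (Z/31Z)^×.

15

Since 7 ∈ (Z/31Z)^×, its order divides φ(31) = 31 − 1 = 30 = 2 · 3 · 5.
Divisors of 30: 1, 2, 3, 5, 6, 10, 15, 30.
Evaluate successive powers at the divisors of 30:
7^1 ≡ 7 (mod 31)
7^2 ≡ 18 (mod 31)
7^3 ≡ 2 (mod 31)
7^5 ≡ 5 (mod 31)
7^6 ≡ 4 (mod 31)
7^10 ≡ 25 (mod 31)
7^15 ≡ 1 (mod 31) ✓
The smallest such exponent is 15, so the order of 7 is 15.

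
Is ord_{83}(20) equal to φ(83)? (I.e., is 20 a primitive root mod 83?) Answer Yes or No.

φ(83) = 83 − 1 = 82 = 2 · 41.
Test 20^(82/q) mod 83 for each prime factor q of 82:
20^41 ≡ 82 (mod 83)  [q = 2: ≢ 1 ✓]
20^2 ≡ 68 (mod 83)  [q = 41: ≢ 1 ✓]
Every test exponent gives a nontrivial residue, hence 20 generates the full group.

Yes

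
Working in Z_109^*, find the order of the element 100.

54

The order of 100 must divide φ(109) = 109 − 1 = 108 = 2^2 · 3^3.
Divisors of 108: 1, 2, 3, 4, 6, 9, 12, 18, 27, 36, 54, 108.
Evaluate successive powers at the divisors of 108:
100^1 ≡ 100 (mod 109)
100^2 ≡ 81 (mod 109)
100^3 ≡ 34 (mod 109)
100^4 ≡ 21 (mod 109)
100^6 ≡ 66 (mod 109)
100^9 ≡ 64 (mod 109)
100^12 ≡ 105 (mod 109)
100^18 ≡ 63 (mod 109)
100^27 ≡ 108 (mod 109)
100^36 ≡ 45 (mod 109)
100^54 ≡ 1 (mod 109) ✓
Therefore the multiplicative order of 100 modulo 109 is 54.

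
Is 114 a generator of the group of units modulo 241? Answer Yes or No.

φ(241) = 241 − 1 = 240 = 2^4 · 3 · 5.
114 is a primitive root mod 241 iff 114^(φ(241)/q) ≢ 1 for every prime q | φ(241), i.e. q ∈ {2, 3, 5}.
114^120 ≡ 240 (mod 241)  [q = 2: ≢ 1 ✓]
114^80 ≡ 15 (mod 241)  [q = 3: ≢ 1 ✓]
114^48 ≡ 87 (mod 241)  [q = 5: ≢ 1 ✓]
All checks pass, so 114 has order 240 and is a primitive root modulo 241.

Yes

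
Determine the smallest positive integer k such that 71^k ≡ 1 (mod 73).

18

ord(71) | φ(73) = 73 − 1 = 72 = 2^3 · 3^2.
Divisors of 72: 1, 2, 3, 4, 6, 8, 9, 12, 18, 24, 36, 72.
Test each divisor d:
71^1 ≡ 71
71^2 ≡ 4
71^3 ≡ 65
71^4 ≡ 16
71^6 ≡ 64
71^8 ≡ 37
71^9 ≡ 72
71^12 ≡ 8
71^18 ≡ 1
Hence ord(71) = 18.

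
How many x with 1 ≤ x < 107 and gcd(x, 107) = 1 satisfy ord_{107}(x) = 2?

φ(107) = 107 − 1 = 106 = 2 · 53.
(Z/107Z)^× is cyclic (|G| = 106); a cyclic group of order m has exactly φ(d) elements of each order d | m, and none otherwise.
2 | 106, and φ(2) = 2 − 1 = 1.

1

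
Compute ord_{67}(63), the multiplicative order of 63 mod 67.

66

ord(63) | φ(67) = 67 − 1 = 66 = 2 · 3 · 11.
Divisors of 66: 1, 2, 3, 6, 11, 22, 33, 66.
Evaluate successive powers at the divisors of 66:
63^1 ≡ 63
63^2 ≡ 16
63^3 ≡ 3
63^6 ≡ 9
63^11 ≡ 30
63^22 ≡ 29
63^33 ≡ 66
63^66 ≡ 1
Therefore the multiplicative order of 63 modulo 67 is 66.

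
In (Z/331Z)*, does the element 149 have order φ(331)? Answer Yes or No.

No

φ(331) = 331 − 1 = 330 = 2 · 3 · 5 · 11.
Test 149^(330/q) mod 331 for each prime factor q of 330:
149^165 ≡ 1 (mod 331)  [q = 2: ≡ 1 ✗]
149^110 ≡ 31 (mod 331)  [q = 3: ≢ 1 ✓]
149^66 ≡ 124 (mod 331)  [q = 5: ≢ 1 ✓]
149^30 ≡ 274 (mod 331)  [q = 11: ≢ 1 ✓]
Since 149^165 ≡ 1, the order of 149 divides 165 < 330, so 149 is not a primitive root.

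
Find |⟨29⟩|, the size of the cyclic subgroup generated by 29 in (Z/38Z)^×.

18

By Lagrange's theorem, ord_38(29) divides φ(38) = φ(2)·φ(19) = 1·18 = 18 = 2 · 3^2.
Divisors of 18: 1, 2, 3, 6, 9, 18.
Compute 29^d (mod 38) for the divisors d until we hit 1:
29^1 ≡ 29
29^2 ≡ 5
29^3 ≡ 31
29^6 ≡ 11
29^9 ≡ 37
29^18 ≡ 1
Hence ord(29) = 18.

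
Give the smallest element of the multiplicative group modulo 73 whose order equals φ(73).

5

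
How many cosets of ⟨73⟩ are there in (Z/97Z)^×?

4

The order of 73 must divide φ(97) = 97 − 1 = 96 = 2^5 · 3.
Divisors of 96: 1, 2, 3, 4, 6, 8, 12, 16, 24, 32, 48, 96.
Test each divisor d:
73^1 ≡ 73
73^2 ≡ 91
73^3 ≡ 47
73^4 ≡ 36
73^6 ≡ 75
73^8 ≡ 35
73^12 ≡ 96
73^16 ≡ 61
73^24 ≡ 1
Thus |⟨73⟩| = ord(73) = 24.
The index is φ(97) / ord(73) = 96 / 24 = 4.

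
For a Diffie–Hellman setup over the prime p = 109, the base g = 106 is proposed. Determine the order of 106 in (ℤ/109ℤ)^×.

By Lagrange's theorem, ord_109(106) divides φ(109) = 109 − 1 = 108 = 2^2 · 3^3.
Divisors of 108: 1, 2, 3, 4, 6, 9, 12, 18, 27, 36, 54, 108.
Compute 106^d (mod 109) for the divisors d until we hit 1:
106^1 ≡ 106 (mod 109)
106^2 ≡ 9 (mod 109)
106^3 ≡ 82 (mod 109)
106^4 ≡ 81 (mod 109)
106^6 ≡ 75 (mod 109)
106^9 ≡ 46 (mod 109)
106^12 ≡ 66 (mod 109)
106^18 ≡ 45 (mod 109)
106^27 ≡ 108 (mod 109)
106^36 ≡ 63 (mod 109)
106^54 ≡ 1 (mod 109) ✓
So ord_109(106) = 54.

54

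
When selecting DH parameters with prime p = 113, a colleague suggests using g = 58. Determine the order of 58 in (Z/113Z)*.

112

ord(58) | φ(113) = 113 − 1 = 112 = 2^4 · 7.
Divisors of 112: 1, 2, 4, 7, 8, 14, 16, 28, 56, 112.
Test each divisor d:
58^1 ≡ 58 (mod 113)
58^2 ≡ 87 (mod 113)
58^4 ≡ 111 (mod 113)
58^7 ≡ 78 (mod 113)
58^8 ≡ 4 (mod 113)
58^14 ≡ 95 (mod 113)
58^16 ≡ 16 (mod 113)
58^28 ≡ 98 (mod 113)
58^56 ≡ 112 (mod 113)
58^112 ≡ 1 (mod 113) ✓
Therefore the multiplicative order of 58 modulo 113 is 112.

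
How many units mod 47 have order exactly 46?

22

φ(47) = 47 − 1 = 46 = 2 · 23.
Since (Z/47Z)^× is cyclic of order 46, the number of elements of order d is φ(d) when d | 46 and 0 otherwise.
46 = 2 · 23 divides 46, and φ(46) = 22.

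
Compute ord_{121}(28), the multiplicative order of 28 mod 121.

ord(28) | φ(121) = φ(11^2) = 11·(11−1) = 110 = 2 · 5 · 11.
Divisors of 110: 1, 2, 5, 10, 11, 22, 55, 110.
Compute 28^d (mod 121) for the divisors d until we hit 1:
28^1 ≡ 28 (mod 121)
28^2 ≡ 58 (mod 121)
28^5 ≡ 54 (mod 121)
28^10 ≡ 12 (mod 121)
28^11 ≡ 94 (mod 121)
28^22 ≡ 3 (mod 121)
28^55 ≡ 120 (mod 121)
28^110 ≡ 1 (mod 121) ✓
Therefore the multiplicative order of 28 modulo 121 is 110.

110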